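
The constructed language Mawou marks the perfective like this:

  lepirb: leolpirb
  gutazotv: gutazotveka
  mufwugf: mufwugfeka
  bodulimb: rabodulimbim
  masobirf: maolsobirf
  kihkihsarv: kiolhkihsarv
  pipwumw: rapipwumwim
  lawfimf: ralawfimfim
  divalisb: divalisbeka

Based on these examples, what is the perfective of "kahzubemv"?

"kahzubemv" has second-to-last letter 'm'. The stems whose second-to-last letter is 'm' (lawfimf → ralawfimfim, bodulimb → rabodulimbim, pipwumw → rapipwumwim) add ra- … -im around the stem.
So kahzubemv → rakahzubemvim.

rakahzubemvim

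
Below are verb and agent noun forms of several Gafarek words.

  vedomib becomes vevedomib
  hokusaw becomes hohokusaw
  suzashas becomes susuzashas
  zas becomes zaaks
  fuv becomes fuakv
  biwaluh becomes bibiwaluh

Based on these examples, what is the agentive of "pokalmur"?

popokalmur

"pokalmur" has 3 vowels. The stems with 3 vowels (suzashas → susuzashas, vedomib → vevedomib, hokusaw → hohokusaw) repeat the first consonant+vowel as a prefix.
The other pattern: stems with 1 vowel insert -ak- after the first vowel.
So pokalmur → popokalmur.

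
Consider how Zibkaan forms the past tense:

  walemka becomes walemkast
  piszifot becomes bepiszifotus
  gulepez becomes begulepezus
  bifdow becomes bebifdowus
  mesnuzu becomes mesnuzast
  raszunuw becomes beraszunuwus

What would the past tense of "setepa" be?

raszunuw and mesnuzu both have last vowel 'u' yet inflect differently (beraszunuwus, mesnuzast), so the last vowel is not what conditions the rule; whether the stem ends in a vowel or a consonant is.
"setepa" ends in a vowel. The stems ending in a vowel (walemka → walemkast, mesnuzu → mesnuzast) drop the final letter and add -ast.
The other pattern: stems ending in a consonant add be- … -us around the stem.
So setepa → setepast.

setepast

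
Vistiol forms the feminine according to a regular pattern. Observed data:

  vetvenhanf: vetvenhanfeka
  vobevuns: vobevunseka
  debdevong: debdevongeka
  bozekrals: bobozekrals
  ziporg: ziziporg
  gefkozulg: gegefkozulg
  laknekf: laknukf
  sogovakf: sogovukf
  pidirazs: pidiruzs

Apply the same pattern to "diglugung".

"diglugung" has second-to-last letter 'n'. The stems whose second-to-last letter is 'n' (vetvenhanf → vetvenhanfeka, vobevuns → vobevunseka, debdevong → debdevongeka) add -eka.
So diglugung → diglugungeka.

diglugungeka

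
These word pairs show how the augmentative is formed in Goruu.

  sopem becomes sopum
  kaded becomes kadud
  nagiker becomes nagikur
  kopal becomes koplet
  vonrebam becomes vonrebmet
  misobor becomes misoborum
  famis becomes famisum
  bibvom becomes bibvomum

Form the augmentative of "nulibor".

nuliborum

"nulibor" has last vowel 'o'. The stems whose last vowel is 'o' (misobor → misoborum, bibvom → bibvomum) add -um.
So nulibor → nuliborum.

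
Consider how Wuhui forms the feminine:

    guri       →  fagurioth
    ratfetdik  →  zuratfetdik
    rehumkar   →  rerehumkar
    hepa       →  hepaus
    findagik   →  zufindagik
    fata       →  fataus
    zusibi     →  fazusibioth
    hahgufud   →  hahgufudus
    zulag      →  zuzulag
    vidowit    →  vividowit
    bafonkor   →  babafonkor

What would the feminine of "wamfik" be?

"wamfik" ends in -k. The stems ending in -k (ratfetdik → zuratfetdik, findagik → zufindagik) add the prefix zu-.
So wamfik → zuwamfik.

zuwamfik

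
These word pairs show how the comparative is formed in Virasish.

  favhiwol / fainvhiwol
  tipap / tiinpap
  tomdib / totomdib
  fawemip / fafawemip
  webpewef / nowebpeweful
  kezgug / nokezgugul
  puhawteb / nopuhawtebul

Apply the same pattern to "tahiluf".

tipap and fawemip both end in -p yet inflect differently (tiinpap, fafawemip), so the final letter is not what conditions the rule; the last vowel is.
"tahiluf" has last vowel 'u'. The one such stem in the data (kezgug → nokezgugul) adds no- … -ul around the stem, so the same rule applies.
The other patterns: stems whose last vowel is 'a' or 'o' insert -in- after the first vowel; stems whose last vowel is 'i' repeat the first consonant+vowel as a prefix.
So tahiluf → notahiluful.

notahiluful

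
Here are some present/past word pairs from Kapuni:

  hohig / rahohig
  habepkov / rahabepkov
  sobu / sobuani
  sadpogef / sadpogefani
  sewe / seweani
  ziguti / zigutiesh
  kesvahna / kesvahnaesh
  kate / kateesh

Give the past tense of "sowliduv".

sowliduvani

"sowliduv" begins with s-. The stems beginning with s- (sobu → sobuani, sadpogef → sadpogefani, sewe → seweani) add -ani.
So sowliduv → sowliduvani.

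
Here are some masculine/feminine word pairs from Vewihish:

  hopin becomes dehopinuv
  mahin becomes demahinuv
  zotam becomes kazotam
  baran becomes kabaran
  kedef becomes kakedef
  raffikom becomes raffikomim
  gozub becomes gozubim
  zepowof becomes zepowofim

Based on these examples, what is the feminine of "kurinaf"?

hopin and baran both end in -n yet inflect differently (dehopinuv, kabaran), so the final letter is not what conditions the rule; the last vowel is.
"kurinaf" has last vowel 'a'. The stems whose last vowel is 'a' (zotam → kazotam, baran → kabaran) add the prefix ka-.
So kurinaf → kakurinaf.

kakurinaf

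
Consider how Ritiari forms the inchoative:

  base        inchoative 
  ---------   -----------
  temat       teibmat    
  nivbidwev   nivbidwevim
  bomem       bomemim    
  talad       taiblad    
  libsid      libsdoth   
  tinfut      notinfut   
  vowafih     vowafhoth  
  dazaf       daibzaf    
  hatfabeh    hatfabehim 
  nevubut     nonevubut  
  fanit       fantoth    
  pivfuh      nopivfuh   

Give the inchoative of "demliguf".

nodemliguf

hatfabeh and pivfuh both end in -h yet inflect differently (hatfabehim, nopivfuh), so the final letter is not what conditions the rule; the last vowel is.
"demliguf" has last vowel 'u'. The stems whose last vowel is 'u' (tinfut → notinfut, nevubut → nonevubut, pivfuh → nopivfuh) add the prefix no-.
The other patterns: stems whose last vowel is 'e' add -im; stems whose last vowel is 'i' delete the last vowel and add -oth; stems whose last vowel is 'a' insert -ib- after the first vowel.
So demliguf → nodemliguf.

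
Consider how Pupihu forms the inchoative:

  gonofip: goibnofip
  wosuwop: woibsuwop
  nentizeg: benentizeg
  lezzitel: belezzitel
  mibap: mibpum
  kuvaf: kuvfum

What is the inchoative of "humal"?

humlum

gonofip and mibap both end in -p yet inflect differently (goibnofip, mibpum), so the final letter is not what conditions the rule; the last vowel is.
"humal" has last vowel 'a'. The stems whose last vowel is 'a' (mibap → mibpum, kuvaf → kuvfum) delete the last vowel and add -um.
So humal → humlum.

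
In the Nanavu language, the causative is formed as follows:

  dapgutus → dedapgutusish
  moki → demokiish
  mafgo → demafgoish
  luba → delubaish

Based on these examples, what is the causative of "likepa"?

Every pair shown (dapgutus → dedapgutusish, moki → demokiish, mafgo → demafgoish, …) follows the same rule: add de- … -ish around the stem.
So likepa → delikepaish.

delikepaish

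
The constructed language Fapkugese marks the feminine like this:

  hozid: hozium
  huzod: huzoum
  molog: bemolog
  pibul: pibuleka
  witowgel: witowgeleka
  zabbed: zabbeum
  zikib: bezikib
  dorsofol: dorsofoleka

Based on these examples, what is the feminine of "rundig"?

"rundig" ends in -g. The one such stem in the data (molog → bemolog) adds the prefix be-, so the same rule applies.
The other patterns: stems ending in -l add -eka; stems ending in -d drop the final letter and add -um.
So rundig → berundig.

berundig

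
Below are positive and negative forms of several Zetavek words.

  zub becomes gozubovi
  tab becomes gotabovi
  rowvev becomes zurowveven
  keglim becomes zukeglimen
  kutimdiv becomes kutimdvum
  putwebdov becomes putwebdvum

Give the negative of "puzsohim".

puzsohmum

"puzsohim" has 3 vowels. The stems with 3 vowels (kutimdiv → kutimdvum, putwebdov → putwebdvum) delete the last vowel and add -um.
The other patterns: stems with 1 vowel add go- … -ovi around the stem; stems with 2 vowels add zu- … -en around the stem.
So puzsohim → puzsohmum.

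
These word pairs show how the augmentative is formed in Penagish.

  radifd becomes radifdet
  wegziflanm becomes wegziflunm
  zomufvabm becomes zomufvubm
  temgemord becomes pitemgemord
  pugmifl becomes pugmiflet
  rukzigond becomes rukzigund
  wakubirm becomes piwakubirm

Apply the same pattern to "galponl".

radifd and temgemord both end in -d yet inflect differently (radifdet, pitemgemord), so the final letter is not what conditions the rule; the second-to-last letter is.
"galponl" has second-to-last letter 'n'. The stems whose second-to-last letter is 'n' (rukzigond → rukzigund, wegziflanm → wegziflunm) change the last vowel to 'u'.
So galponl → galpunl.

galpunl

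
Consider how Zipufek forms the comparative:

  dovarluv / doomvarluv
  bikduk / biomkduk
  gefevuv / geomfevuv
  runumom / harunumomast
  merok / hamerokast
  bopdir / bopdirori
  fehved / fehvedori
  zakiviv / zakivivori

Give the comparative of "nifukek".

nifukekori

bikduk and merok both end in -k yet inflect differently (biomkduk, hamerokast), so the final letter is not what conditions the rule; the last vowel is.
"nifukek" has last vowel 'e'. The one such stem in the data (fehved → fehvedori) adds -ori, so the same rule applies.
The other patterns: stems whose last vowel is 'u' insert -om- after the first vowel; stems whose last vowel is 'o' add ha- … -ast around the stem.
So nifukek → nifukekori.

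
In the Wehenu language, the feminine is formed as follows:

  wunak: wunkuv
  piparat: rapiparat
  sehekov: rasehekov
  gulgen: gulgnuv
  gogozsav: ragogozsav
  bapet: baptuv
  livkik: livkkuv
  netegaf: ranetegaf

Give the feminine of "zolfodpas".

razolfodpas

bapet and piparat both end in -t yet inflect differently (baptuv, rapiparat), so the final letter is not what conditions the rule; the number of vowels is.
"zolfodpas" has 3 vowels. The stems with 3 vowels (netegaf → ranetegaf, gogozsav → ragogozsav, sehekov → rasehekov) add the prefix ra-.
The other pattern: stems with 2 vowels delete the last vowel and add -uv.
So zolfodpas → razolfodpas.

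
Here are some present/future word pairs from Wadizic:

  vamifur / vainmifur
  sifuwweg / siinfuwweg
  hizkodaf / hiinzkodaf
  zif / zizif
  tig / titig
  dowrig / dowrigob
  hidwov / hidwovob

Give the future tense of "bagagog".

baingagog

"bagagog" has 3 vowels. The stems with 3 vowels (hizkodaf → hiinzkodaf, vamifur → vainmifur, sifuwweg → siinfuwweg) insert -in- after the first vowel.
The other patterns: stems with 1 vowel repeat the first consonant+vowel as a prefix; stems with 2 vowels add -ob.
So bagagog → baingagog.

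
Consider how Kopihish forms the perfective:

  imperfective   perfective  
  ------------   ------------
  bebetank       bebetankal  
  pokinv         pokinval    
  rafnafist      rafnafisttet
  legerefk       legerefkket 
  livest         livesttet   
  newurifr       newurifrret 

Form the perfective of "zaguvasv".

zaguvasvvet

bebetank and legerefk both end in -k yet inflect differently (bebetankal, legerefkket), so the final letter is not what conditions the rule; the second-to-last letter is.
"zaguvasv" has second-to-last letter 's'. The stems whose second-to-last letter is 's' (rafnafist → rafnafisttet, livest → livesttet) double the final consonant and add -et.
So zaguvasv → zaguvasvvet.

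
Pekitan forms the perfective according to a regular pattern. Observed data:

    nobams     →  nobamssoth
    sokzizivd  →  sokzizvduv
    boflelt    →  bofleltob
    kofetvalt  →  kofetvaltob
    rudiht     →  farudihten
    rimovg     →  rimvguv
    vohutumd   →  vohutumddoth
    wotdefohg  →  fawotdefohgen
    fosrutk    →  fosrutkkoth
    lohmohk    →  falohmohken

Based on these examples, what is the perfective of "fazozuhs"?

fafazozuhsen

boflelt and rudiht both end in -t yet inflect differently (bofleltob, farudihten), so the final letter is not what conditions the rule; the second-to-last letter is.
"fazozuhs" has second-to-last letter 'h'. The stems whose second-to-last letter is 'h' (rudiht → farudihten, wotdefohg → fawotdefohgen, lohmohk → falohmohken) add fa- … -en around the stem.
So fazozuhs → fafazozuhsen.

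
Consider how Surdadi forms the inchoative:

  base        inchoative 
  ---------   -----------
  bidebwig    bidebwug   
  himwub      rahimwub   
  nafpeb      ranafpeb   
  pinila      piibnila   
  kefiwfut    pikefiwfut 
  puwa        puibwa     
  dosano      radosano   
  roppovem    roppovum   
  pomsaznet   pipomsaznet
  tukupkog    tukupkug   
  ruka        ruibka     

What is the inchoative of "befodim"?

befodum

roppovem and pomsaznet both have last vowel 'e' yet inflect differently (roppovum, pipomsaznet), so the last vowel is not what conditions the rule; the final letter is.
"befodim" ends in -m. The one such stem in the data (roppovem → roppovum) changes the last vowel to 'u' (as do tukupkog, bidebwig), so the same rule applies.
The other patterns: stems ending in -t add the prefix pi-; stems ending in -a insert -ib- after the first vowel; stems ending in -b or -o add the prefix ra-.
So befodim → befodum.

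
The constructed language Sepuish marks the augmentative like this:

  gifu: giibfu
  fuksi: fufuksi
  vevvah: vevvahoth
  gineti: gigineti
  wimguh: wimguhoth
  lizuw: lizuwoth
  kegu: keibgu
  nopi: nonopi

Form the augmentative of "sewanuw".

"sewanuw" ends in -w. The one such stem in the data (lizuw → lizuwoth) adds -oth, so the same rule applies.
The other patterns: stems ending in -u insert -ib- after the first vowel; stems ending in -i repeat the first consonant+vowel as a prefix.
So sewanuw → sewanuwoth.

sewanuwoth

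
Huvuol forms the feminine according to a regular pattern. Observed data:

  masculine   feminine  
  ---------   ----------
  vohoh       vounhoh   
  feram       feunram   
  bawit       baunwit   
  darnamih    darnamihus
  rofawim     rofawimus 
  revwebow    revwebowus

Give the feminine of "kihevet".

vohoh and darnamih both end in -h yet inflect differently (vounhoh, darnamihus), so the final letter is not what conditions the rule; the number of vowels is.
"kihevet" has 3 vowels. The stems with 3 vowels (darnamih → darnamihus, rofawim → rofawimus, revwebow → revwebowus) add -us.
The other pattern: stems with 2 vowels insert -un- after the first vowel.
So kihevet → kihevetus.

kihevetus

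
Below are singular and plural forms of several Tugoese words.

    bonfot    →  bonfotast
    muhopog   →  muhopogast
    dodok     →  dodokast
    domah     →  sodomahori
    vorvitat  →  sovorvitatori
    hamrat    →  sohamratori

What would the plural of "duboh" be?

dubohast

bonfot and vorvitat both end in -t yet inflect differently (bonfotast, sovorvitatori), so the final letter is not what conditions the rule; the last vowel is.
"duboh" has last vowel 'o'. The stems whose last vowel is 'o' (bonfot → bonfotast, muhopog → muhopogast, dodok → dodokast) add -ast.
So duboh → dubohast.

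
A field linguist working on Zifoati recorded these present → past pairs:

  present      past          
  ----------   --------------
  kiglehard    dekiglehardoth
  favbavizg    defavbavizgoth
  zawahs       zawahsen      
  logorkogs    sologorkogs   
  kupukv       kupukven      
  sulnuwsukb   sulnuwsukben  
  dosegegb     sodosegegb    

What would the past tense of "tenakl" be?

sulnuwsukb and dosegegb both end in -b yet inflect differently (sulnuwsukben, sodosegegb), so the final letter is not what conditions the rule; the second-to-last letter is.
"tenakl" has second-to-last letter 'k'. The stems whose second-to-last letter is 'k' (kupukv → kupukven, sulnuwsukb → sulnuwsukben) add -en.
The other patterns: stems whose second-to-last letter is 'g' add the prefix so-; stems whose second-to-last letter is 'r' or 'z' add de- … -oth around the stem.
So tenakl → tenaklen.

tenaklen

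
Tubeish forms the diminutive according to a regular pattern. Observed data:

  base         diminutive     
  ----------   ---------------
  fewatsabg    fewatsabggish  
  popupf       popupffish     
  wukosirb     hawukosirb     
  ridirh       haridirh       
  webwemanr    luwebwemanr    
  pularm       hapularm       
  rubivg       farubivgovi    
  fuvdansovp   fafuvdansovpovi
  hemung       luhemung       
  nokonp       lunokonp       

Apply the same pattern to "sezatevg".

"sezatevg" has second-to-last letter 'v'. The stems whose second-to-last letter is 'v' (rubivg → farubivgovi, fuvdansovp → fafuvdansovpovi) add fa- … -ovi around the stem.
So sezatevg → fasezatevgovi.

fasezatevgovi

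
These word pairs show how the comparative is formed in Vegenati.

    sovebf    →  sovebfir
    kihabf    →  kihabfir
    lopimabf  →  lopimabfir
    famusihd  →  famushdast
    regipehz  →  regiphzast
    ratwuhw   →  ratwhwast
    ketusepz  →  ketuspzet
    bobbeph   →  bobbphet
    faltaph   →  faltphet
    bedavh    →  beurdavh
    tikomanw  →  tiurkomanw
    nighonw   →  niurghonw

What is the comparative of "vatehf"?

vathfast

"vatehf" has second-to-last letter 'h'. The stems whose second-to-last letter is 'h' (famusihd → famushdast, regipehz → regiphzast, ratwuhw → ratwhwast) delete the last vowel and add -ast.
The other patterns: stems whose second-to-last letter is 'b' add -ir; stems whose second-to-last letter is 'p' delete the last vowel and add -et; stems whose second-to-last letter is 'n' or 'v' insert -ur- after the first vowel.
So vatehf → vathfast.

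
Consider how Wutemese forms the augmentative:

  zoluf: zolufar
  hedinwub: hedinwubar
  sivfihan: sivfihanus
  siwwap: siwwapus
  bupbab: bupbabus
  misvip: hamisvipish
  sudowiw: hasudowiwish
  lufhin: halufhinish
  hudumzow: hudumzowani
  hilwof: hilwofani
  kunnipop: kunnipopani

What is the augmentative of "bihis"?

habihisish

hedinwub and bupbab both end in -b yet inflect differently (hedinwubar, bupbabus), so the final letter is not what conditions the rule; the last vowel is.
"bihis" has last vowel 'i'. The stems whose last vowel is 'i' (misvip → hamisvipish, sudowiw → hasudowiwish, lufhin → halufhinish) add ha- … -ish around the stem.
The other patterns: stems whose last vowel is 'u' add -ar; stems whose last vowel is 'a' add -us; stems whose last vowel is 'o' add -ani.
So bihis → habihisish.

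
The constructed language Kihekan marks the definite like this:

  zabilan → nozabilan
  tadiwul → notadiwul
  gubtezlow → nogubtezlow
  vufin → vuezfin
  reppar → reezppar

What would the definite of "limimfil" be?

"limimfil" has 3 vowels. The stems with 3 vowels (zabilan → nozabilan, tadiwul → notadiwul, gubtezlow → nogubtezlow) add the prefix no-.
The other pattern: stems with 2 vowels insert -ez- after the first vowel.
So limimfil → nolimimfil.

nolimimfil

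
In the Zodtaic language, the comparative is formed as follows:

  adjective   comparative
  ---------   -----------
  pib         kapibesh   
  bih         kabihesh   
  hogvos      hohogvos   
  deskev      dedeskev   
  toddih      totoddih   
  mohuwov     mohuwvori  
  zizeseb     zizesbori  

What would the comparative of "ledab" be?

bih and toddih both end in -h yet inflect differently (kabihesh, totoddih), so the final letter is not what conditions the rule; the number of vowels is.
"ledab" has 2 vowels. The stems with 2 vowels (hogvos → hohogvos, deskev → dedeskev, toddih → totoddih) repeat the first consonant+vowel as a prefix.
The other patterns: stems with 1 vowel add ka- … -esh around the stem; stems with 3 vowels delete the last vowel and add -ori.
So ledab → leledab.

leledab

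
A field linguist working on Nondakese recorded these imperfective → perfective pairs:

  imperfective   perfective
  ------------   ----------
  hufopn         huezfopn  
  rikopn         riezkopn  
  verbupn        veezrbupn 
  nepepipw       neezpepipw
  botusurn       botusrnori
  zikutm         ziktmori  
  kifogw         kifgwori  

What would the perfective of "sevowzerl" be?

sevowzrlori

hufopn and botusurn both end in -n yet inflect differently (huezfopn, botusrnori), so the final letter is not what conditions the rule; the second-to-last letter is.
"sevowzerl" has second-to-last letter 'r'. The one such stem in the data (botusurn → botusrnori) deletes the last vowel and adds -ori (as do zikutm, kifogw), so the same rule applies.
So sevowzerl → sevowzrlori.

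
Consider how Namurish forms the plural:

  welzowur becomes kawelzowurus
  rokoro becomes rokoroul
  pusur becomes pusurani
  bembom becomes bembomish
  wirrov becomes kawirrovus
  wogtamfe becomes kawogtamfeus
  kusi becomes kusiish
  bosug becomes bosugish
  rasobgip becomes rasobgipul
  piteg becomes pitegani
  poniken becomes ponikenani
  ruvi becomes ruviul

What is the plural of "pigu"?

piguani

welzowur and pusur both end in -r yet inflect differently (kawelzowurus, pusurani), so the final letter is not what conditions the rule; the first letter is.
"pigu" begins with p-. The stems beginning with p- (piteg → pitegani, poniken → ponikenani, pusur → pusurani) add -ani.
The other patterns: stems beginning with r- add -ul; stems beginning with w- add ka- … -us around the stem; stems beginning with b- or k- add -ish.
So pigu → piguani.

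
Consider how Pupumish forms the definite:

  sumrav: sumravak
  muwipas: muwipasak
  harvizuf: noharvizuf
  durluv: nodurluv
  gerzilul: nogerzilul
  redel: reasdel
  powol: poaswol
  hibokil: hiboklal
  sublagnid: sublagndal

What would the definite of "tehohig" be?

"tehohig" has last vowel 'i'. The stems whose last vowel is 'i' (hibokil → hiboklal, sublagnid → sublagndal) delete the last vowel and add -al.
The other patterns: stems whose last vowel is 'a' add -ak; stems whose last vowel is 'u' add the prefix no-; stems whose last vowel is 'e' or 'o' insert -as- after the first vowel.
So tehohig → tehohgal.

tehohgal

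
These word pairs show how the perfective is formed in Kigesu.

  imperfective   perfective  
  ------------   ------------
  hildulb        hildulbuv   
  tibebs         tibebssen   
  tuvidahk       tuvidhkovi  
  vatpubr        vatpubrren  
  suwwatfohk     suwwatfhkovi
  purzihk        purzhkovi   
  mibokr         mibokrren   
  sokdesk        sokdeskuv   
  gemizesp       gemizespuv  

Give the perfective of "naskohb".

"naskohb" has second-to-last letter 'h'. The stems whose second-to-last letter is 'h' (purzihk → purzhkovi, tuvidahk → tuvidhkovi, suwwatfohk → suwwatfhkovi) delete the last vowel and add -ovi.
The other patterns: stems whose second-to-last letter is 'b' or 'k' double the final consonant and add -en; stems whose second-to-last letter is 'l' or 's' add -uv.
So naskohb → naskhbovi.

naskhbovi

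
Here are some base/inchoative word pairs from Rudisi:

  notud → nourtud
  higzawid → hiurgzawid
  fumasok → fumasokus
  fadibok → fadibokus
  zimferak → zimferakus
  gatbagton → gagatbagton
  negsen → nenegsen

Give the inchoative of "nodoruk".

nodorukus

fumasok and gatbagton both have last vowel 'o' yet inflect differently (fumasokus, gagatbagton), so the last vowel is not what conditions the rule; the final letter is.
"nodoruk" ends in -k. The stems ending in -k (fumasok → fumasokus, fadibok → fadibokus, zimferak → zimferakus) add -us.
The other patterns: stems ending in -d insert -ur- after the first vowel; stems ending in -n repeat the first consonant+vowel as a prefix.
So nodoruk → nodorukus.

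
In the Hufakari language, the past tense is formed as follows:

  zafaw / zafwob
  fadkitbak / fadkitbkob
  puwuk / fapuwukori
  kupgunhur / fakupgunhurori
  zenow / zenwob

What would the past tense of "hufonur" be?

puwuk and fadkitbak both end in -k yet inflect differently (fapuwukori, fadkitbkob), so the final letter is not what conditions the rule; the last vowel is.
"hufonur" has last vowel 'u'. The stems whose last vowel is 'u' (kupgunhur → fakupgunhurori, puwuk → fapuwukori) add fa- … -ori around the stem.
The other pattern: stems whose last vowel is 'a' or 'o' delete the last vowel and add -ob.
So hufonur → fahufonurori.

fahufonurori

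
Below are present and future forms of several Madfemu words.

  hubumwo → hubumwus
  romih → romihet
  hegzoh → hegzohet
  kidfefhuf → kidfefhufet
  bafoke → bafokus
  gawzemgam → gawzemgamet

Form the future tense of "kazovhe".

kazovhus

hubumwo and hegzoh both have last vowel 'o' yet inflect differently (hubumwus, hegzohet), so the last vowel is not what conditions the rule; whether the stem ends in a vowel or a consonant is.
"kazovhe" ends in a vowel. The stems ending in a vowel (bafoke → bafokus, hubumwo → hubumwus) drop the final letter and add -us.
The other pattern: stems ending in a consonant add -et.
So kazovhe → kazovhus.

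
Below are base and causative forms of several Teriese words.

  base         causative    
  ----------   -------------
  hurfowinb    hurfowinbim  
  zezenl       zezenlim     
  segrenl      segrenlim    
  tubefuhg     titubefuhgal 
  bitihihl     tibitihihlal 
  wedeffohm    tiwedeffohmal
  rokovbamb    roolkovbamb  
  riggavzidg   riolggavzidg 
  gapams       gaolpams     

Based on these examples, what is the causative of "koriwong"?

zezenl and bitihihl both end in -l yet inflect differently (zezenlim, tibitihihlal), so the final letter is not what conditions the rule; the second-to-last letter is.
"koriwong" has second-to-last letter 'n'. The stems whose second-to-last letter is 'n' (hurfowinb → hurfowinbim, zezenl → zezenlim, segrenl → segrenlim) add -im.
The other patterns: stems whose second-to-last letter is 'h' add ti- … -al around the stem; stems whose second-to-last letter is 'd' or 'm' insert -ol- after the first vowel.
So koriwong → koriwongim.

koriwongim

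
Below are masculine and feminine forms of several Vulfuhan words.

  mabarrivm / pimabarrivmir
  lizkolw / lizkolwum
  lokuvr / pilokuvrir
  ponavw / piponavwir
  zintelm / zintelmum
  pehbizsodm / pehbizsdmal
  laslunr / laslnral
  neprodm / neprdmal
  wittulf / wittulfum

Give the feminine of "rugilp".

rugilpum

lizkolw and ponavw both end in -w yet inflect differently (lizkolwum, piponavwir), so the final letter is not what conditions the rule; the second-to-last letter is.
"rugilp" has second-to-last letter 'l'. The stems whose second-to-last letter is 'l' (wittulf → wittulfum, lizkolw → lizkolwum, zintelm → zintelmum) add -um.
The other patterns: stems whose second-to-last letter is 'v' add pi- … -ir around the stem; stems whose second-to-last letter is 'd' or 'n' delete the last vowel and add -al.
So rugilp → rugilpum.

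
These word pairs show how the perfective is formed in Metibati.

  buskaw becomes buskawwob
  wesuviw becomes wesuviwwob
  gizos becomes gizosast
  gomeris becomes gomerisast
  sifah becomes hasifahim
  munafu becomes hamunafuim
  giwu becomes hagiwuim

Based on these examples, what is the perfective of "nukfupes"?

nukfupesast

wesuviw and gomeris both have last vowel 'i' yet inflect differently (wesuviwwob, gomerisast), so the last vowel is not what conditions the rule; the final letter is.
"nukfupes" ends in -s. The stems ending in -s (gizos → gizosast, gomeris → gomerisast) add -ast.
The other patterns: stems ending in -w double the final consonant and add -ob; stems ending in -h or -u add ha- … -im around the stem.
So nukfupes → nukfupesast.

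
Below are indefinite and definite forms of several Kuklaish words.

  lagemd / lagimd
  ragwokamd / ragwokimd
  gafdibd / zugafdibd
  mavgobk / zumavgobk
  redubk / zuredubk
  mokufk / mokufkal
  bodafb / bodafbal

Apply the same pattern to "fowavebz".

lagemd and gafdibd both end in -d yet inflect differently (lagimd, zugafdibd), so the final letter is not what conditions the rule; the second-to-last letter is.
"fowavebz" has second-to-last letter 'b'. The stems whose second-to-last letter is 'b' (gafdibd → zugafdibd, mavgobk → zumavgobk, redubk → zuredubk) add the prefix zu-.
The other patterns: stems whose second-to-last letter is 'm' change the last vowel to 'i'; stems whose second-to-last letter is 'f' add -al.
So fowavebz → zufowavebz.

zufowavebz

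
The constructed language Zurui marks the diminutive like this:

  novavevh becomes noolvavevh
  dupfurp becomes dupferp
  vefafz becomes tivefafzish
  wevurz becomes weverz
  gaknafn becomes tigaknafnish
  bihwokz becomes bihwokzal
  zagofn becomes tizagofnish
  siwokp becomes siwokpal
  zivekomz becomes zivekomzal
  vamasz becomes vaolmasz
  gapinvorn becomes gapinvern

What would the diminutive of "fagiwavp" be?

faolgiwavp

"fagiwavp" has second-to-last letter 'v'. The one such stem in the data (novavevh → noolvavevh) inserts -ol- after the first vowel (as does vamasz), so the same rule applies.
So fagiwavp → faolgiwavp.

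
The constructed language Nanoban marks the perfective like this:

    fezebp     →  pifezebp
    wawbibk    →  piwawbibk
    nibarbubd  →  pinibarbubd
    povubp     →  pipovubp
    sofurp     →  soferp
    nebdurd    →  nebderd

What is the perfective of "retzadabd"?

fezebp and sofurp both end in -p yet inflect differently (pifezebp, soferp), so the final letter is not what conditions the rule; the second-to-last letter is.
"retzadabd" has second-to-last letter 'b'. The stems whose second-to-last letter is 'b' (fezebp → pifezebp, wawbibk → piwawbibk, nibarbubd → pinibarbubd) add the prefix pi-.
The other pattern: stems whose second-to-last letter is 'r' change the last vowel to 'e'.
So retzadabd → piretzadabd.

piretzadabd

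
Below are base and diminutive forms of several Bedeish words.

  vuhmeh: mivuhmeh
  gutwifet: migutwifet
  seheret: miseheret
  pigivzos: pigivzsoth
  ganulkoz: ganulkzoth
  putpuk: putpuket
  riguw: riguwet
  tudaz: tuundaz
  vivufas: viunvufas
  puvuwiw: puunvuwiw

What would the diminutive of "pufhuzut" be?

pufhuzutet

ganulkoz and tudaz both end in -z yet inflect differently (ganulkzoth, tuundaz), so the final letter is not what conditions the rule; the last vowel is.
"pufhuzut" has last vowel 'u'. The stems whose last vowel is 'u' (putpuk → putpuket, riguw → riguwet) add -et.
The other patterns: stems whose last vowel is 'e' add the prefix mi-; stems whose last vowel is 'o' delete the last vowel and add -oth; stems whose last vowel is 'a' or 'i' insert -un- after the first vowel.
So pufhuzut → pufhuzutet.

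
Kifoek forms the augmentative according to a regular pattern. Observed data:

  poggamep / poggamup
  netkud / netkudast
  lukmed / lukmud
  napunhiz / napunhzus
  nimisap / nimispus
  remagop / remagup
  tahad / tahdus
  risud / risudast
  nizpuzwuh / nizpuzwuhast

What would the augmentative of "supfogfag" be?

supfogfgus

"supfogfag" has last vowel 'a'. The stems whose last vowel is 'a' (nimisap → nimispus, tahad → tahdus) delete the last vowel and add -us.
The other patterns: stems whose last vowel is 'u' add -ast; stems whose last vowel is 'e' or 'o' change the last vowel to 'u'.
So supfogfag → supfogfgus.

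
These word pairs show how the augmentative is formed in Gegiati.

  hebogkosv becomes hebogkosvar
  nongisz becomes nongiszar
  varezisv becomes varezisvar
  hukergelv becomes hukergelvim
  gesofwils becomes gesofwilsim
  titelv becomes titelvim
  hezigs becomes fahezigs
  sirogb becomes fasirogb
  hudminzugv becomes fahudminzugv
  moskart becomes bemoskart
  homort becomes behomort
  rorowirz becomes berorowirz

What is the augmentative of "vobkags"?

"vobkags" has second-to-last letter 'g'. The stems whose second-to-last letter is 'g' (hezigs → fahezigs, sirogb → fasirogb, hudminzugv → fahudminzugv) add the prefix fa-.
So vobkags → favobkags.

favobkags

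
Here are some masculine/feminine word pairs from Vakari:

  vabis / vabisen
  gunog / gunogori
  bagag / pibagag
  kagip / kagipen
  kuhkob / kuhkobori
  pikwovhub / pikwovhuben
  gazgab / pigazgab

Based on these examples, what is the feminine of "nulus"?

nulusen

bagag and gunog both end in -g yet inflect differently (pibagag, gunogori), so the final letter is not what conditions the rule; the last vowel is.
"nulus" has last vowel 'u'. The one such stem in the data (pikwovhub → pikwovhuben) adds -en, so the same rule applies.
The other patterns: stems whose last vowel is 'a' add the prefix pi-; stems whose last vowel is 'o' add -ori.
So nulus → nulusen.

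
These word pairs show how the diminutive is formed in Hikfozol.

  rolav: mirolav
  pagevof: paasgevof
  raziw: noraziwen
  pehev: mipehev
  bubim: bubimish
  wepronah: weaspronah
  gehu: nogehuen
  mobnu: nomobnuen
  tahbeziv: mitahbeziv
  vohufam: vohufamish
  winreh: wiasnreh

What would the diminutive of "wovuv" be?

raziw and bubim both have last vowel 'i' yet inflect differently (noraziwen, bubimish), so the last vowel is not what conditions the rule; the final letter is.
"wovuv" ends in -v. The stems ending in -v (tahbeziv → mitahbeziv, rolav → mirolav, pehev → mipehev) add the prefix mi-.
The other patterns: stems ending in -u or -w add no- … -en around the stem; stems ending in -m add -ish; stems ending in -f or -h insert -as- after the first vowel.
So wovuv → miwovuv.

miwovuv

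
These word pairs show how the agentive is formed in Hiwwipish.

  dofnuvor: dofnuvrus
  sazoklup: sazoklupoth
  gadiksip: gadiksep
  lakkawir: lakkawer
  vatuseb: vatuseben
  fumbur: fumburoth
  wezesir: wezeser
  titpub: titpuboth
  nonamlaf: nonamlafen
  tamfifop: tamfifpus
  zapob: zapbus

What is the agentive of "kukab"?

kukaben

"kukab" has last vowel 'a'. The one such stem in the data (nonamlaf → nonamlafen) adds -en, so the same rule applies.
The other patterns: stems whose last vowel is 'i' change the last vowel to 'e'; stems whose last vowel is 'u' add -oth; stems whose last vowel is 'o' delete the last vowel and add -us.
So kukab → kukaben.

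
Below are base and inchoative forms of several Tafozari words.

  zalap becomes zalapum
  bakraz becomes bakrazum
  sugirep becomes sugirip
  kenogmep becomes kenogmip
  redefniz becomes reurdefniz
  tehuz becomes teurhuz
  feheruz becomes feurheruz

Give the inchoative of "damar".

"damar" has last vowel 'a'. The stems whose last vowel is 'a' (zalap → zalapum, bakraz → bakrazum) add -um.
The other patterns: stems whose last vowel is 'e' change the last vowel to 'i'; stems whose last vowel is 'i' or 'u' insert -ur- after the first vowel.
So damar → damarum.

damarum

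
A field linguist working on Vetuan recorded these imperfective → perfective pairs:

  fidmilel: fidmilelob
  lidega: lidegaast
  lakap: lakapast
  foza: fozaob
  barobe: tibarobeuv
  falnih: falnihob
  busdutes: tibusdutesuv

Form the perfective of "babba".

foza and lidega both end in -a yet inflect differently (fozaob, lidegaast), so the final letter is not what conditions the rule; the first letter is.
"babba" begins with b-. The stems beginning with b- (barobe → tibarobeuv, busdutes → tibusdutesuv) add ti- … -uv around the stem.
So babba → tibabbauv.

tibabbauv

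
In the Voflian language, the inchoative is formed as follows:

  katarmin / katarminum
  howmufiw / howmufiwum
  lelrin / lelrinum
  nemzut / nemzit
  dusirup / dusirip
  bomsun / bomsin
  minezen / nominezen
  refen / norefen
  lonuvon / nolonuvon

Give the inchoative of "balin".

katarmin and bomsun both end in -n yet inflect differently (katarminum, bomsin), so the final letter is not what conditions the rule; the last vowel is.
"balin" has last vowel 'i'. The stems whose last vowel is 'i' (katarmin → katarminum, howmufiw → howmufiwum, lelrin → lelrinum) add -um.
So balin → balinum.

balinum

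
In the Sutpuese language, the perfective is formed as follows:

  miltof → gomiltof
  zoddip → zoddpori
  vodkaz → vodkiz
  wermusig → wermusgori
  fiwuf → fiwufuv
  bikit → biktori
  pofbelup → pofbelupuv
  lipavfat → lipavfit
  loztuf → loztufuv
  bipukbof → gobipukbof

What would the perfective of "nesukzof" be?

loztuf and miltof both end in -f yet inflect differently (loztufuv, gomiltof), so the final letter is not what conditions the rule; the last vowel is.
"nesukzof" has last vowel 'o'. The stems whose last vowel is 'o' (miltof → gomiltof, bipukbof → gobipukbof) add the prefix go-.
So nesukzof → gonesukzof.

gonesukzof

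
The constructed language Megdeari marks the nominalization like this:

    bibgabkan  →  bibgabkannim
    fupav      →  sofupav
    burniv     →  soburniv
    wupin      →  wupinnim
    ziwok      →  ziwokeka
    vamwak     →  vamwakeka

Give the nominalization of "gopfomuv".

burniv and wupin both have last vowel 'i' yet inflect differently (soburniv, wupinnim), so the last vowel is not what conditions the rule; the final letter is.
"gopfomuv" ends in -v. The stems ending in -v (burniv → soburniv, fupav → sofupav) add the prefix so-.
The other patterns: stems ending in -n double the final consonant and add -im; stems ending in -k add -eka.
So gopfomuv → sogopfomuv.

sogopfomuv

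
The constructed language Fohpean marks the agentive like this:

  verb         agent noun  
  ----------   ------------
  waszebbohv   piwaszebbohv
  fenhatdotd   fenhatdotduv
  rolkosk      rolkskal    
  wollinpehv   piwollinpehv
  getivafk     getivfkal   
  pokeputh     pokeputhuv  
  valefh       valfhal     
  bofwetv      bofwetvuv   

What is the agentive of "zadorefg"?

zadorfgal

"zadorefg" has second-to-last letter 'f'. The stems whose second-to-last letter is 'f' (getivafk → getivfkal, valefh → valfhal) delete the last vowel and add -al.
The other patterns: stems whose second-to-last letter is 't' add -uv; stems whose second-to-last letter is 'h' add the prefix pi-.
So zadorefg → zadorfgal.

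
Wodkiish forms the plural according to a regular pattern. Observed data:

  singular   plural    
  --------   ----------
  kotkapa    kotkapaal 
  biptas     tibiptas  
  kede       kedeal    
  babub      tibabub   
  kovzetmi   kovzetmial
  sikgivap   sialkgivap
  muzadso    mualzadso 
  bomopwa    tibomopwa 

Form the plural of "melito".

meallito

bomopwa and kotkapa both end in -a yet inflect differently (tibomopwa, kotkapaal), so the final letter is not what conditions the rule; the first letter is.
"melito" begins with m-. The one such stem in the data (muzadso → mualzadso) inserts -al- after the first vowel (as does sikgivap), so the same rule applies.
The other patterns: stems beginning with b- add the prefix ti-; stems beginning with k- add -al.
So melito → meallito.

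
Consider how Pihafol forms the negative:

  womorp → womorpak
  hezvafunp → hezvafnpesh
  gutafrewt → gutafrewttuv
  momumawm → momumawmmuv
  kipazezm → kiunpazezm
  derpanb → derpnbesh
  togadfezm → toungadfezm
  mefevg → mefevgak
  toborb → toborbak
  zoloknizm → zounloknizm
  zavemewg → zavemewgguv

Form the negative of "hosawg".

hosawgguv

momumawm and togadfezm both end in -m yet inflect differently (momumawmmuv, toungadfezm), so the final letter is not what conditions the rule; the second-to-last letter is.
"hosawg" has second-to-last letter 'w'. The stems whose second-to-last letter is 'w' (momumawm → momumawmmuv, zavemewg → zavemewgguv, gutafrewt → gutafrewttuv) double the final consonant and add -uv.
The other patterns: stems whose second-to-last letter is 'n' delete the last vowel and add -esh; stems whose second-to-last letter is 'z' insert -un- after the first vowel; stems whose second-to-last letter is 'r' or 'v' add -ak.
So hosawg → hosawgguv.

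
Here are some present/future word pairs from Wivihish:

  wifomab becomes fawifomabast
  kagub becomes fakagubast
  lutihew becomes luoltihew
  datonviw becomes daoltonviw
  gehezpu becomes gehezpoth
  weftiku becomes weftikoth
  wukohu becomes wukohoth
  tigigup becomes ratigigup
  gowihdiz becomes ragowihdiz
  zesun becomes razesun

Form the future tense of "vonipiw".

voolnipiw

"vonipiw" ends in -w. The stems ending in -w (lutihew → luoltihew, datonviw → daoltonviw) insert -ol- after the first vowel.
So vonipiw → voolnipiw.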